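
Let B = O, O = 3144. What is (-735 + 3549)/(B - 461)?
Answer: 2814/2683 ≈ 1.0488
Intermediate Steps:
B = 3144
(-735 + 3549)/(B - 461) = (-735 + 3549)/(3144 - 461) = 2814/2683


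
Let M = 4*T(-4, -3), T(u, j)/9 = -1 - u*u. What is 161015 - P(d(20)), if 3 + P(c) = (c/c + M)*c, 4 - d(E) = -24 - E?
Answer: 190346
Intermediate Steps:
T(u, j) = -9 - 9*u**2 (T(u, j) = 9*(-1 - u*u) = 9*(-1 - u**2) = -9 - 9*u**2)
d(E) = 28 + E (d(E) = 4 - (-24 - E) = 4 + (24 + E) = 28 + E)
M = -612 (M = 4*(-9 - 9*(-4)**2) = 4*(-9 - 9*16) = 4*(-9 - 144) = 4*(-153) = -612)
P(c) = -3 - 611*c (P(c) = -3 + (c/c - 612)*c = -3 + (1 - 612)*c = -3 - 611*c)
161015 - P(d(20)) = 161015 - (-3 - 611*(28 + 20)) = 161015 - (-3 - 611*48) = 161015 - (-3 - 29328) = 161015 - 1*(-29331) = 161015 + 29331 = 190346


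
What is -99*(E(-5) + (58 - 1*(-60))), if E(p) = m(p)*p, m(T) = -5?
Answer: -14157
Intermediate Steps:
E(p) = -5*p
-99*(E(-5) + (58 - 1*(-60))) = -99*(-5*(-5) + (58 - 1*(-60))) = -99*(25 + (58 + 60)) = -99*(25 + 118) = -99*143 = -14157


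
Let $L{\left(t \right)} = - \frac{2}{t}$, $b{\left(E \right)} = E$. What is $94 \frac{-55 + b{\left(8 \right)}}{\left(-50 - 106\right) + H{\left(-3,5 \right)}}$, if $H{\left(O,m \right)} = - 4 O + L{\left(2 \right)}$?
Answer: $\frac{4418}{145} \approx 30.469$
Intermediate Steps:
$H{\left(O,m \right)} = -1 - 4 O$ ($H{\left(O,m \right)} = - 4 O - \frac{2}{2} = - 4 O - 1 = -1 - 4 O$)
$94 \frac{-55 + b{\left(8 \right)}}{\left(-50 - 106\right) + H{\left(-3,5 \right)}} = 94 \frac{-55 + 8}{\left(-50 - 106\right) - -11} = 94 \left(- \frac{47}{-156 + \left(-1 + 12\right)}\right) = 94 \left(- \frac{47}{-156 + 11}\right) = 94 \left(- \frac{47}{-145}\right) = 94 \left(\left(-47\right) \left(- \frac{1}{145}\right)\right) = 94 \cdot \frac{47}{145} = \frac{4418}{145}$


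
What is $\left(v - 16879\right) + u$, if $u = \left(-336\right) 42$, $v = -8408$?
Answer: $-39399$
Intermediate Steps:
$u = -14112$
$\left(v - 16879\right) + u = \left(-8408 - 16879\right) - 14112 = -25287 - 14112 = -39399$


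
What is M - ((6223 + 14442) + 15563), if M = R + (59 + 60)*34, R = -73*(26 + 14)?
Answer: -35102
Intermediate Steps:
R = -2920 (R = -73*40 = -2920)
M = 1126 (M = -2920 + (59 + 60)*34 = -2920 + 119*34 = -2920 + 4046 = 1126)
M - ((6223 + 14442) + 15563) = 1126 - ((6223 + 14442) + 15563) = 1126 - (20665 + 15563) = 1126 - 1*36228 = 1126 - 36228 = -35102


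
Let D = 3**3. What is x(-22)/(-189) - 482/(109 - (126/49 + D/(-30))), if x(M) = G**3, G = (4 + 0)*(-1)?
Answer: -5896028/1419957 ≈ -4.1523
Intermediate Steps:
D = 27
G = -4 (G = 4*(-1) = -4)
x(M) = -64 (x(M) = (-4)**3 = -64)
x(-22)/(-189) - 482/(109 - (126/49 + D/(-30))) = -64/(-189) - 482/(109 - (126/49 + 27/(-30))) = -64*(-1/189) - 482/(109 - (126*(1/49) + 27*(-1/30))) = 64/189 - 482/(109 - (18/7 - 9/10)) = 64/189 - 482/(109 - 1*117/70) = 64/189 - 482/(109 - 117/70) = 64/189 - 482/7513/70 = 64/189 - 482*70/7513 = 64/189 - 33740/7513 = -5896028/1419957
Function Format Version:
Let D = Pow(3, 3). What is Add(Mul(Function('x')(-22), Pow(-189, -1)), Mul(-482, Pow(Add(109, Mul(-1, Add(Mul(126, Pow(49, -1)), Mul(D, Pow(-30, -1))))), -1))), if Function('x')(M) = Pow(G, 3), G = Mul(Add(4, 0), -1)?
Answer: Rational(-5896028, 1419957) ≈ -4.1523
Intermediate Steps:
D = 27
G = -4 (G = Mul(4, -1) = -4)
Function('x')(M) = -64 (Function('x')(M) = Pow(-4, 3) = -64)
Add(Mul(Function('x')(-22), Pow(-189, -1)), Mul(-482, Pow(Add(109, Mul(-1, Add(Mul(126, Pow(49, -1)), Mul(D, Pow(-30, -1))))), -1))) = Add(Mul(-64, Pow(-189, -1)), Mul(-482, Pow(Add(109, Mul(-1, Add(Mul(126, Pow(49, -1)), Mul(27, Pow(-30, -1))))), -1))) = Add(Mul(-64, Rational(-1, 189)), Mul(-482, Pow(Add(109, Mul(-1, Add(Mul(126, Rational(1, 49)), Mul(27, Rational(-1, 30))))), -1))) = Add(Rational(64, 189), Mul(-482, Pow(Add(109, Mul(-1, Add(Rational(18, 7), Rational(-9, 10)))), -1))) = Add(Rational(64, 189), Mul(-482, Pow(Add(109, Mul(-1, Rational(117, 70))), -1))) = Add(Rational(64, 189), Mul(-482, Pow(Add(109, Rational(-117, 70)), -1))) = Add(Rational(64, 189), Mul(-482, Pow(Rational(7513, 70), -1))) = Add(Rational(64, 189), Mul(-482, Rational(70, 7513))) = Add(Rational(64, 189), Rational(-33740, 7513)) = Rational(-5896028, 1419957)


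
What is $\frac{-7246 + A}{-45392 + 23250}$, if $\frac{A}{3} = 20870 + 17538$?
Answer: $- \frac{53989}{11071} \approx -4.8766$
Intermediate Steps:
$A = 115224$ ($A = 3 \left(20870 + 17538\right) = 3 \cdot 38408 = 115224$)
$\frac{-7246 + A}{-45392 + 23250} = \frac{-7246 + 115224}{-45392 + 23250} = \frac{107978}{-22142} = 107978 \left(- \frac{1}{22142}\right) = - \frac{53989}{11071}$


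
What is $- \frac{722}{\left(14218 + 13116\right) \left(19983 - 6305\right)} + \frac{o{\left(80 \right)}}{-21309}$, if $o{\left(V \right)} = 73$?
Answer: $- \frac{13654110047}{3983445348834} \approx -0.0034277$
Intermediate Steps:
$- \frac{722}{\left(14218 + 13116\right) \left(19983 - 6305\right)} + \frac{o{\left(80 \right)}}{-21309} = - \frac{722}{\left(14218 + 13116\right) \left(19983 - 6305\right)} + \frac{73}{-21309} = - \frac{722}{27334 \cdot 13678} + 73 \left(- \frac{1}{21309}\right) = - \frac{722}{373874452} - \frac{73}{21309} = \left(-722\right) \frac{1}{373874452} - \frac{73}{21309} = - \frac{361}{186937226} - \frac{73}{21309} = - \frac{13654110047}{3983445348834}$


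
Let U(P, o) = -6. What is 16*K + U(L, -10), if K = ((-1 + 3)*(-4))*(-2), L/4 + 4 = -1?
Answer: 250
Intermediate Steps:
L = -20 (L = -16 + 4*(-1) = -16 - 4 = -20)
K = 16 (K = (2*(-4))*(-2) = -8*(-2) = 16)
16*K + U(L, -10) = 16*16 - 6 = 256 - 6 = 250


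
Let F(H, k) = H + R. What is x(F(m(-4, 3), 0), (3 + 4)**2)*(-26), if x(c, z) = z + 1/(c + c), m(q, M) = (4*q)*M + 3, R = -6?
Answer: -64961/51 ≈ -1273.7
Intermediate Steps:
m(q, M) = 3 + 4*M*q (m(q, M) = 4*M*q + 3 = 3 + 4*M*q)
F(H, k) = -6 + H (F(H, k) = H - 6 = -6 + H)
x(c, z) = z + 1/(2*c)
x(F(m(-4, 3), 0), (3 + 4)**2)*(-26) = ((3 + 4)**2 + 1/(2*(-6 + (3 + 4*3*(-4)))))*(-26) = (7**2 + 1/(2*(-6 + (3 - 48))))*(-26) = (49 + 1/(2*(-6 - 45)))*(-26) = (49 + (1/2)/(-51))*(-26) = (49 + (1/2)*(-1/51))*(-26) = (49 - 1/102)*(-26) = (4997/102)*(-26) = -64961/51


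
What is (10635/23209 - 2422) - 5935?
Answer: -193946978/23209 ≈ -8356.5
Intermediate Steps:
(10635/23209 - 2422) - 5935 = -56201563/23209 - 5935 = -193946978/23209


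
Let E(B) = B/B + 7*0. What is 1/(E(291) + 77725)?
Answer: 1/77726 ≈ 1.2866e-5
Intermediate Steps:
E(B) = 1 (E(B) = 1 + 0 = 1)
1/(E(291) + 77725) = 1/(1 + 77725) = 1/77726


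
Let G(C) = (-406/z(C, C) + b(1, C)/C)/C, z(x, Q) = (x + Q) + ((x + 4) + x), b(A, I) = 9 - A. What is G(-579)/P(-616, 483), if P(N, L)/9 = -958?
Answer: 108289/3341357774712 ≈ 3.2409e-8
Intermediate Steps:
P(N, L) = -8622 (P(N, L) = 9*(-958) = -8622)
z(x, Q) = 4 + Q + 3*x (z(x, Q) = (Q + x) + ((4 + x) + x) = (Q + x) + (4 + 2*x) = 4 + Q + 3*x)
G(C) = (-406/(4 + 4*C) + 8/C)/C (G(C) = (-406/(4 + C + 3*C) + (9 - 1*1)/C)/C = (-406/(4 + 4*C) + (9 - 1)/C)/C = (-406/(4 + 4*C) + 8/C)/C)
G(-579)/P(-616, 483) = ((½)*(16 - 187*(-579))/((-579)²*(1 - 579)))/(-8622) = ((½)*(1/335241)*(16 + 108273)/(-578))*(-1/8622) = ((½)*(1/335241)*(-1/578)*108289)*(-1/8622) = -108289/387538596*(-1/8622) = 108289/3341357774712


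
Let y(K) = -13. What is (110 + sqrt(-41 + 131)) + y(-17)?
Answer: 97 + 3*sqrt(10) ≈ 106.49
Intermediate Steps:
(110 + sqrt(-41 + 131)) + y(-17) = (110 + sqrt(-41 + 131)) - 13 = (110 + sqrt(90)) - 13 = (110 + 3*sqrt(10)) - 13 = 97 + 3*sqrt(10)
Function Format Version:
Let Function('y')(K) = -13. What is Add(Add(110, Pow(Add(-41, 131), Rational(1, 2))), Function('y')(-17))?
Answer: Add(97, Mul(3, Pow(10, Rational(1, 2)))) ≈ 106.49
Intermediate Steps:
Add(Add(110, Pow(Add(-41, 131), Rational(1, 2))), Function('y')(-17)) = Add(Add(110, Pow(Add(-41, 131), Rational(1, 2))), -13) = Add(Add(110, Pow(90, Rational(1, 2))), -13) = Add(Add(110, Mul(3, Pow(10, Rational(1, 2)))), -13) = Add(97, Mul(3, Pow(10, Rational(1, 2))))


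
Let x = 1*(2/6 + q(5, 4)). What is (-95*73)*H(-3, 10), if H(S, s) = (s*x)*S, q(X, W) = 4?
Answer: 901550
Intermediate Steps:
x = 13/3 (x = 1*(2/6 + 4) = 1*(2*(⅙) + 4) = 1*(⅓ + 4) = 1*(13/3) = 13/3 ≈ 4.3333)
H(S, s) = 13*S*s/3 (H(S, s) = (s*(13/3))*S = (13*s/3)*S = 13*S*s/3)
(-95*73)*H(-3, 10) = (-95*73)*((13/3)*(-3)*10) = -6935*(-130) = 901550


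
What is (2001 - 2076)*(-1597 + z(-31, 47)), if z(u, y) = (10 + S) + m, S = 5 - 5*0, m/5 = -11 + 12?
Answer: 118275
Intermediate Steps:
m = 5 (m = 5*(-11 + 12) = 5*1 = 5)
S = 5 (S = 5 + 0 = 5)
z(u, y) = 20 (z(u, y) = (10 + 5) + 5 = 15 + 5 = 20)
(2001 - 2076)*(-1597 + z(-31, 47)) = (2001 - 2076)*(-1597 + 20) = -75*(-1577) = 118275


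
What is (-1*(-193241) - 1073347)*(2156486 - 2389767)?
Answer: 205312007786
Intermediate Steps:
(-1*(-193241) - 1073347)*(2156486 - 2389767) = (193241 - 1073347)*(-233281) = -880106*(-233281) = 205312007786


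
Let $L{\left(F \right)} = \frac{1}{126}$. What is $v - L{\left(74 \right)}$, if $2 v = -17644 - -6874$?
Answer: $- \frac{678511}{126} \approx -5385.0$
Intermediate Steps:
$L{\left(F \right)} = \frac{1}{126}$
$v = -5385$ ($v = \frac{-17644 - -6874}{2} = \frac{-17644 + 6874}{2} = \frac{1}{2} \left(-10770\right) = -5385$)
$v - L{\left(74 \right)} = -5385 - \frac{1}{126} = - \frac{678511}{126}$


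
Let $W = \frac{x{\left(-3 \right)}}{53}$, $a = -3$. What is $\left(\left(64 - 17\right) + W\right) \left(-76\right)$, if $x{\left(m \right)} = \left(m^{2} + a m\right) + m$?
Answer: $- \frac{190456}{53} \approx -3593.5$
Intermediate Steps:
$x{\left(m \right)} = m^{2} - 2 m$ ($x{\left(m \right)} = \left(m^{2} - 3 m\right) + m = m^{2} - 2 m$)
$W = \frac{15}{53}$ ($W = \frac{\left(-3\right) \left(-2 - 3\right)}{53} = \left(-3\right) \left(-5\right) \frac{1}{53} = 15 \cdot \frac{1}{53} = \frac{15}{53} \approx 0.28302$)
$\left(\left(64 - 17\right) + W\right) \left(-76\right) = \left(\left(64 - 17\right) + \frac{15}{53}\right) \left(-76\right) = \left(47 + \frac{15}{53}\right) \left(-76\right) = \frac{2506}{53} \left(-76\right) = - \frac{190456}{53}$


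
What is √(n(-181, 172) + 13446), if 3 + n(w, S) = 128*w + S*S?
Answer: √19859 ≈ 140.92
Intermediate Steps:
n(w, S) = -3 + S² + 128*w (n(w, S) = -3 + (128*w + S*S) = -3 + (128*w + S²) = -3 + (S² + 128*w) = -3 + S² + 128*w)
√(n(-181, 172) + 13446) = √((-3 + 172² + 128*(-181)) + 13446) = √((-3 + 29584 - 23168) + 13446) = √(6413 + 13446) = √19859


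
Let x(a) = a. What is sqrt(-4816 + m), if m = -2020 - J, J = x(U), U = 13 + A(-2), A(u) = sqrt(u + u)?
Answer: sqrt(-6849 - 2*I) ≈ 0.012 - 82.759*I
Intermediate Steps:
A(u) = sqrt(2)*sqrt(u) (A(u) = sqrt(2*u) = sqrt(2)*sqrt(u))
U = 13 + 2*I (U = 13 + sqrt(2)*sqrt(-2) = 13 + sqrt(2)*(I*sqrt(2)) = 13 + 2*I ≈ 13.0 + 2.0*I)
J = 13 + 2*I ≈ 13.0 + 2.0*I
m = -2033 - 2*I (m = -2020 - (13 + 2*I) = -2020 + (-13 - 2*I) = -2033 - 2*I ≈ -2033.0 - 2.0*I)
sqrt(-4816 + m) = sqrt(-4816 + (-2033 - 2*I)) = sqrt(-6849 - 2*I)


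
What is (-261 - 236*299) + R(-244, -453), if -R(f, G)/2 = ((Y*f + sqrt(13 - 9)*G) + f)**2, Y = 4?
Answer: -9110577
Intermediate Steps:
R(f, G) = -2*(2*G + 5*f)**2 (R(f, G) = -2*((4*f + sqrt(13 - 9)*G) + f)**2 = -2*((4*f + sqrt(4)*G) + f)**2 = -2*((4*f + 2*G) + f)**2 = -2*((2*G + 4*f) + f)**2 = -2*(2*G + 5*f)**2)
(-261 - 236*299) + R(-244, -453) = (-261 - 236*299) - 2*(2*(-453) + 5*(-244))**2 = (-261 - 70564) - 2*(-906 - 1220)**2 = -70825 - 2*(-2126)**2 = -70825 - 2*4519876 = -70825 - 9039752 = -9110577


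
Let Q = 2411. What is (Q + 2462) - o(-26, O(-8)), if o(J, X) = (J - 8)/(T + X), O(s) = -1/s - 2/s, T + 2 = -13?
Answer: 569869/117 ≈ 4870.7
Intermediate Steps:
T = -15 (T = -2 - 13 = -15)
O(s) = -3/s
o(J, X) = (-8 + J)/(-15 + X) (o(J, X) = (J - 8)/(-15 + X) = (-8 + J)/(-15 + X))
(Q + 2462) - o(-26, O(-8)) = (2411 + 2462) - (-8 - 26)/(-15 - 3/(-8)) = 4873 - (-34)/(-15 - 3*(-⅛)) = 4873 - (-34)/(-15 + 3/8) = 4873 - (-34)/(-117/8) = 4873 - (-8)*(-34)/117 = 4873 - 1*272/117 = 4873 - 272/117 = 569869/117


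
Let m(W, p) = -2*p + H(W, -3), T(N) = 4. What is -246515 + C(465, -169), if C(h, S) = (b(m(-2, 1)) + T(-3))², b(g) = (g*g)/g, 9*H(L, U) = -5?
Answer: -19967546/81 ≈ -2.4651e+5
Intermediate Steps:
H(L, U) = -5/9 (H(L, U) = (⅑)*(-5) = -5/9)
m(W, p) = -5/9 - 2*p (m(W, p) = -2*p - 5/9 = -5/9 - 2*p)
b(g) = g (b(g) = g²/g = g)
C(h, S) = 169/81 (C(h, S) = ((-5/9 - 2*1) + 4)² = ((-5/9 - 2) + 4)² = (-23/9 + 4)² = (13/9)² = 169/81)
-246515 + C(465, -169) = -246515 + 169/81 = -19967546/81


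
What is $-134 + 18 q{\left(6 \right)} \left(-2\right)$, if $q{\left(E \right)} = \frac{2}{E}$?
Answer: $-146$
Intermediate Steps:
$-134 + 18 q{\left(6 \right)} \left(-2\right) = -134 + 18 \cdot \frac{2}{6} \left(-2\right) = -134 + 18 \cdot 2 \cdot \frac{1}{6} \left(-2\right) = -134 + 18 \cdot \frac{1}{3} \left(-2\right) = -134 + 18 \left(- \frac{2}{3}\right) = -134 - 12 = -146$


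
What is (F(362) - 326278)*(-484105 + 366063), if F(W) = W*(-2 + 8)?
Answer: 38258120452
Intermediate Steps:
F(W) = 6*W (F(W) = W*6 = 6*W)
(F(362) - 326278)*(-484105 + 366063) = (6*362 - 326278)*(-484105 + 366063) = (2172 - 326278)*(-118042) = -324106*(-118042) = 38258120452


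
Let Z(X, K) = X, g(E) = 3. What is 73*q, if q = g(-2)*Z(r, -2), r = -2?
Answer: -438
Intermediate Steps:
q = -6 (q = 3*(-2) = -6)
73*q = 73*(-6) = -438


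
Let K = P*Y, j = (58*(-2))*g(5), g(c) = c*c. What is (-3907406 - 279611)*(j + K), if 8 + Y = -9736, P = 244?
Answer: 9966925999412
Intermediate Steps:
Y = -9744 (Y = -8 - 9736 = -9744)
g(c) = c²
j = -2900 (j = (58*(-2))*5² = -116*25 = -2900)
K = -2377536 (K = 244*(-9744) = -2377536)
(-3907406 - 279611)*(j + K) = (-3907406 - 279611)*(-2900 - 2377536) = -4187017*(-2380436) = 9966925999412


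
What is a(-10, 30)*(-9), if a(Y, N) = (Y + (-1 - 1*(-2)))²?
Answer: -729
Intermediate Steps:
a(Y, N) = (1 + Y)² (a(Y, N) = (Y + (-1 + 2))² = (Y + 1)² = (1 + Y)²)
a(-10, 30)*(-9) = (1 - 10)²*(-9) = (-9)²*(-9) = 81*(-9) = -729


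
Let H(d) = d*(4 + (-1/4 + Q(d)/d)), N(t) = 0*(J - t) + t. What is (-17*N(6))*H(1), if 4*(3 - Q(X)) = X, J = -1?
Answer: -663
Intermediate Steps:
Q(X) = 3 - X/4
N(t) = t (N(t) = 0*(-1 - t) + t = 0 + t = t)
H(d) = d*(15/4 + (3 - d/4)/d) (H(d) = d*(4 + (-1/4 + (3 - d/4)/d)) = d*(4 + (-1*¼ + (3 - d/4)/d)) = d*(4 + (-¼ + (3 - d/4)/d)) = d*(15/4 + (3 - d/4)/d))
(-17*N(6))*H(1) = (-17*6)*(3 + (7/2)*1) = -102*(3 + 7/2) = -102*13/2 = -663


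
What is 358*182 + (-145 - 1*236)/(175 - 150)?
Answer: 1628519/25 ≈ 65141.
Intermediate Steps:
358*182 + (-145 - 1*236)/(175 - 150) = 65156 + (-145 - 236)/25 = 65156 - 381*1/25 = 65156 - 381/25 = 1628519/25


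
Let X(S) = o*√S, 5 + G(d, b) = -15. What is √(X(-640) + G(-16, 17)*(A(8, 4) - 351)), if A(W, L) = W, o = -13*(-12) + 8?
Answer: 2*√(1715 + 328*I*√10) ≈ 86.247 + 24.053*I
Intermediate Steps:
o = 164 (o = 156 + 8 = 164)
G(d, b) = -20 (G(d, b) = -5 - 15 = -20)
X(S) = 164*√S
√(X(-640) + G(-16, 17)*(A(8, 4) - 351)) = √(164*√(-640) - 20*(8 - 351)) = √(164*(8*I*√10) - 20*(-343)) = √(1312*I*√10 + 6860) = √(6860 + 1312*I*√10)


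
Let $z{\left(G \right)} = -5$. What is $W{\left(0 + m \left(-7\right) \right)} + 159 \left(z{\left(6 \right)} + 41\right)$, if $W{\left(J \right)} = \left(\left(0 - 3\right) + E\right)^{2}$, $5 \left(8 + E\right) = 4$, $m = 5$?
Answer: $\frac{145701}{25} \approx 5828.0$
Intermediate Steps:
$E = - \frac{36}{5}$ ($E = -8 + \frac{1}{5} \cdot 4 = -8 + \frac{4}{5} = - \frac{36}{5} \approx -7.2$)
$W{\left(J \right)} = \frac{2601}{25}$ ($W{\left(J \right)} = \left(\left(0 - 3\right) - \frac{36}{5}\right)^{2} = \left(-3 - \frac{36}{5}\right)^{2} = \left(- \frac{51}{5}\right)^{2} = \frac{2601}{25}$)
$W{\left(0 + m \left(-7\right) \right)} + 159 \left(z{\left(6 \right)} + 41\right) = \frac{2601}{25} + 159 \left(-5 + 41\right) = \frac{2601}{25} + 159 \cdot 36 = \frac{2601}{25} + 5724 = \frac{145701}{25}$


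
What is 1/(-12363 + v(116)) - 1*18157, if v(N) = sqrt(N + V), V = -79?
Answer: -2775183654287/152843732 - sqrt(37)/152843732 ≈ -18157.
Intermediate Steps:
v(N) = sqrt(-79 + N) (v(N) = sqrt(N - 79) = sqrt(-79 + N))
1/(-12363 + v(116)) - 1*18157 = 1/(-12363 + sqrt(-79 + 116)) - 1*18157 = 1/(-12363 + sqrt(37)) - 18157 = -18157 + 1/(-12363 + sqrt(37))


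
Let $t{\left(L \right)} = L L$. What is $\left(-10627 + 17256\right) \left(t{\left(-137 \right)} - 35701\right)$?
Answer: $-112242228$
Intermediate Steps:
$t{\left(L \right)} = L^{2}$
$\left(-10627 + 17256\right) \left(t{\left(-137 \right)} - 35701\right) = \left(-10627 + 17256\right) \left(\left(-137\right)^{2} - 35701\right) = 6629 \left(18769 - 35701\right) = 6629 \left(-16932\right) = -112242228$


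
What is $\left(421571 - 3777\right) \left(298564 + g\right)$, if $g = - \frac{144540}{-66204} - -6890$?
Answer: $\frac{234689061790274}{1839} \approx 1.2762 \cdot 10^{11}$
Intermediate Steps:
$g = \frac{12674725}{1839}$ ($g = \left(-144540\right) \left(- \frac{1}{66204}\right) + 6890 = \frac{4015}{1839} + 6890 = \frac{12674725}{1839} \approx 6892.2$)
$\left(421571 - 3777\right) \left(298564 + g\right) = \left(421571 - 3777\right) \left(298564 + \frac{12674725}{1839}\right) = 417794 \cdot \frac{561733921}{1839} = \frac{234689061790274}{1839}$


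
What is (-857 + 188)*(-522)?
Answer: 349218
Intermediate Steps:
(-857 + 188)*(-522) = -669*(-522) = 349218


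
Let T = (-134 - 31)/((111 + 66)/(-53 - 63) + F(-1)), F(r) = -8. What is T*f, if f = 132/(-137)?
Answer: -505296/30277 ≈ -16.689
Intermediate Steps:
f = -132/137 (f = 132*(-1/137) = -132/137 ≈ -0.96350)
T = 3828/221 (T = (-134 - 31)/((111 + 66)/(-53 - 63) - 8) = -165/(177/(-116) - 8) = -165/(177*(-1/116) - 8) = -165/(-177/116 - 8) = -165/(-1105/116) = -165*(-116/1105) = 3828/221 ≈ 17.321)
T*f = (3828/221)*(-132/137) = -505296/30277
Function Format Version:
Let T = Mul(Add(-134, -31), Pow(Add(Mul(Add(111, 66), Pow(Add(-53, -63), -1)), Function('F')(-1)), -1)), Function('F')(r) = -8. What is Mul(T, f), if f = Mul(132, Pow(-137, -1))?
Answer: Rational(-505296, 30277) ≈ -16.689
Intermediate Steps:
f = Rational(-132, 137) (f = Mul(132, Rational(-1, 137)) = Rational(-132, 137) ≈ -0.96350)
T = Rational(3828, 221) (T = Mul(Add(-134, -31), Pow(Add(Mul(Add(111, 66), Pow(Add(-53, -63), -1)), -8), -1)) = Mul(-165, Pow(Add(Mul(177, Pow(-116, -1)), -8), -1)) = Mul(-165, Pow(Add(Mul(177, Rational(-1, 116)), -8), -1)) = Mul(-165, Pow(Add(Rational(-177, 116), -8), -1)) = Mul(-165, Pow(Rational(-1105, 116), -1)) = Mul(-165, Rational(-116, 1105)) = Rational(3828, 221) ≈ 17.321)
Mul(T, f) = Mul(Rational(3828, 221), Rational(-132, 137)) = Rational(-505296, 30277)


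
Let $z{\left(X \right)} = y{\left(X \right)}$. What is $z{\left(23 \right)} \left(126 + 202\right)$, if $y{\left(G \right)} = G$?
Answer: $7544$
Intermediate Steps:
$z{\left(X \right)} = X$
$z{\left(23 \right)} \left(126 + 202\right) = 23 \left(126 + 202\right) = 23 \cdot 328 = 7544$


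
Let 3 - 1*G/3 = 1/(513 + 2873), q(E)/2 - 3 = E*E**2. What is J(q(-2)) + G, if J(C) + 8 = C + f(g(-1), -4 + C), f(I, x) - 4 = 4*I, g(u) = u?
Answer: -30477/3386 ≈ -9.0009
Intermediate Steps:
q(E) = 6 + 2*E**3 (q(E) = 6 + 2*(E*E**2) = 6 + 2*E**3)
f(I, x) = 4 + 4*I
G = 30471/3386 (G = 9 - 3/(513 + 2873) = 9 - 3/3386 = 30471/3386 ≈ 8.9991)
J(C) = -8 + C (J(C) = -8 + (C + (4 + 4*(-1))) = -8 + (C + (4 - 4)) = -8 + (C + 0) = -8 + C)
J(q(-2)) + G = (-8 + (6 + 2*(-2)**3)) + 30471/3386 = (-8 + (6 + 2*(-8))) + 30471/3386 = (-8 + (6 - 16)) + 30471/3386 = (-8 - 10) + 30471/3386 = -18 + 30471/3386 = -30477/3386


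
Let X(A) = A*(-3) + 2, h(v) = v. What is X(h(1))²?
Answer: 1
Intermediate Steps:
X(A) = 2 - 3*A (X(A) = -3*A + 2 = 2 - 3*A)
X(h(1))² = (2 - 3*1)² = (2 - 3)² = (-1)² = 1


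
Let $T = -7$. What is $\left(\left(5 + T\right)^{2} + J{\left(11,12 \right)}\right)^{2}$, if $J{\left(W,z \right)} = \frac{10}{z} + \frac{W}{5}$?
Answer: $\frac{44521}{900} \approx 49.468$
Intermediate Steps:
$J{\left(W,z \right)} = \frac{10}{z} + \frac{W}{5}$ ($J{\left(W,z \right)} = \frac{10}{z} + W \frac{1}{5} = \frac{10}{z} + \frac{W}{5}$)
$\left(\left(5 + T\right)^{2} + J{\left(11,12 \right)}\right)^{2} = \left(\left(5 - 7\right)^{2} + \left(\frac{10}{12} + \frac{1}{5} \cdot 11\right)\right)^{2} = \left(\left(-2\right)^{2} + \left(10 \cdot \frac{1}{12} + \frac{11}{5}\right)\right)^{2} = \left(4 + \left(\frac{5}{6} + \frac{11}{5}\right)\right)^{2} = \left(4 + \frac{91}{30}\right)^{2} = \left(\frac{211}{30}\right)^{2} = \frac{44521}{900}$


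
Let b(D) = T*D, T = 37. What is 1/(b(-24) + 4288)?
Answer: 1/3400 ≈ 0.00029412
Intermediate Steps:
b(D) = 37*D
1/(b(-24) + 4288) = 1/(37*(-24) + 4288) = 1/(-888 + 4288) = 1/3400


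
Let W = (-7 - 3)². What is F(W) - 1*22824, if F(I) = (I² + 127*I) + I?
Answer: -24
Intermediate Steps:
W = 100 (W = (-10)² = 100)
F(I) = I² + 128*I
F(W) - 1*22824 = 100*(128 + 100) - 1*22824 = 100*228 - 22824 = 22800 - 22824 = -24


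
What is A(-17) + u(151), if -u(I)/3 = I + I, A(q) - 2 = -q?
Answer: -887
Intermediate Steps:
A(q) = 2 - q
u(I) = -6*I (u(I) = -3*(I + I) = -6*I)
A(-17) + u(151) = (2 - 1*(-17)) - 6*151 = (2 + 17) - 906 = 19 - 906 = -887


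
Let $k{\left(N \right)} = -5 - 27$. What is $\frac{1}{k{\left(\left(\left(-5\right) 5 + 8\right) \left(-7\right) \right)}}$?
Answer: $- \frac{1}{32} \approx -0.03125$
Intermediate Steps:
$k{\left(N \right)} = -32$ ($k{\left(N \right)} = -5 - 27 = -32$)
$\frac{1}{k{\left(\left(\left(-5\right) 5 + 8\right) \left(-7\right) \right)}} = \frac{1}{-32} = - \frac{1}{32}$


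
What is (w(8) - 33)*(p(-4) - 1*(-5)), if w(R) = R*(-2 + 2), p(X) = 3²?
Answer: -462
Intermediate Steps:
p(X) = 9
w(R) = 0 (w(R) = R*0 = 0)
(w(8) - 33)*(p(-4) - 1*(-5)) = (0 - 33)*(9 - 1*(-5)) = -33*(9 + 5) = -33*14 = -462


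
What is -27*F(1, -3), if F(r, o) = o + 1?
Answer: 54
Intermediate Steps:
F(r, o) = 1 + o
-27*F(1, -3) = -27*(1 - 3) = -27*(-2) = 54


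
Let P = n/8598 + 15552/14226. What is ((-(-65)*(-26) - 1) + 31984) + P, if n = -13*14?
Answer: 308785325444/10192929 ≈ 30294.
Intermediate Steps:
n = -182
P = 10927247/10192929 (P = -182/8598 + 15552/14226 = -182*1/8598 + 15552*(1/14226) = -91/4299 + 2592/2371 = 10927247/10192929 ≈ 1.0720)
((-(-65)*(-26) - 1) + 31984) + P = ((-(-65)*(-26) - 1) + 31984) + 10927247/10192929 = ((-65*26 - 1) + 31984) + 10927247/10192929 = ((-1690 - 1) + 31984) + 10927247/10192929 = (-1691 + 31984) + 10927247/10192929 = 30293 + 10927247/10192929 = 308785325444/10192929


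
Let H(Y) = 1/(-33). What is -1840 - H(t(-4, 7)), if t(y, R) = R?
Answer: -60719/33 ≈ -1840.0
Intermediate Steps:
H(Y) = -1/33
-1840 - H(t(-4, 7)) = -1840 - 1*(-1/33) = -1840 + 1/33 = -60719/33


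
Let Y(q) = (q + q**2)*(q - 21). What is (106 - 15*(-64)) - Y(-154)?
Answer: 4124416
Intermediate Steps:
Y(q) = (-21 + q)*(q + q**2) (Y(q) = (q + q**2)*(-21 + q) = (-21 + q)*(q + q**2))
(106 - 15*(-64)) - Y(-154) = (106 - 15*(-64)) - (-154)*(-21 + (-154)**2 - 20*(-154)) = (106 + 960) - (-154)*(-21 + 23716 + 3080) = 1066 - (-154)*26775 = 1066 - 1*(-4123350) = 1066 + 4123350 = 4124416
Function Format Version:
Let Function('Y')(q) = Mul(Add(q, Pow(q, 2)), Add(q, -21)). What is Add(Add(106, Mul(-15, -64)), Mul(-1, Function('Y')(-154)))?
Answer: 4124416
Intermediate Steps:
Function('Y')(q) = Mul(Add(-21, q), Add(q, Pow(q, 2))) (Function('Y')(q) = Mul(Add(q, Pow(q, 2)), Add(-21, q)) = Mul(Add(-21, q), Add(q, Pow(q, 2))))
Add(Add(106, Mul(-15, -64)), Mul(-1, Function('Y')(-154))) = Add(Add(106, Mul(-15, -64)), Mul(-1, Mul(-154, Add(-21, Pow(-154, 2), Mul(-20, -154))))) = Add(Add(106, 960), Mul(-1, Mul(-154, Add(-21, 23716, 3080)))) = Add(1066, Mul(-1, Mul(-154, 26775))) = Add(1066, Mul(-1, -4123350)) = Add(1066, 4123350) = 4124416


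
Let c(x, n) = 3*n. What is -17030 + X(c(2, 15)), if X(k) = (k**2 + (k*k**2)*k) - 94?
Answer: 4085526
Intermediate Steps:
X(k) = -94 + k**2 + k**4 (X(k) = (k**2 + k**3*k) - 94 = (k**2 + k**4) - 94 = -94 + k**2 + k**4)
-17030 + X(c(2, 15)) = -17030 + (-94 + (3*15)**2 + (3*15)**4) = -17030 + (-94 + 45**2 + 45**4) = -17030 + (-94 + 2025 + 4100625) = -17030 + 4102556 = 4085526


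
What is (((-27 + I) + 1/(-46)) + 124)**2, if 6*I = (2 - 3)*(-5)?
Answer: 45549001/4761 ≈ 9567.1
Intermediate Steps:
I = 5/6 (I = ((2 - 3)*(-5))/6 = (-1*(-5))/6 = (1/6)*5 = 5/6 ≈ 0.83333)
(((-27 + I) + 1/(-46)) + 124)**2 = (((-27 + 5/6) + 1/(-46)) + 124)**2 = ((-157/6 - 1/46) + 124)**2 = (-1807/69 + 124)**2 = (6749/69)**2 = 45549001/4761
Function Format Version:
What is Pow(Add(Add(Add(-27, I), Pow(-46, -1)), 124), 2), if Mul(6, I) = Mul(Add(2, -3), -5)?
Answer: Rational(45549001, 4761) ≈ 9567.1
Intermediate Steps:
I = Rational(5, 6) (I = Mul(Rational(1, 6), Mul(Add(2, -3), -5)) = Mul(Rational(1, 6), Mul(-1, -5)) = Mul(Rational(1, 6), 5) = Rational(5, 6) ≈ 0.83333)
Pow(Add(Add(Add(-27, I), Pow(-46, -1)), 124), 2) = Pow(Add(Add(Add(-27, Rational(5, 6)), Pow(-46, -1)), 124), 2) = Pow(Add(Add(Rational(-157, 6), Rational(-1, 46)), 124), 2) = Pow(Add(Rational(-1807, 69), 124), 2) = Pow(Rational(6749, 69), 2) = Rational(45549001, 4761)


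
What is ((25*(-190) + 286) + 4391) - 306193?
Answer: -306266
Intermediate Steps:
((25*(-190) + 286) + 4391) - 306193 = ((-4750 + 286) + 4391) - 306193 = (-4464 + 4391) - 306193 = -73 - 306193 = -306266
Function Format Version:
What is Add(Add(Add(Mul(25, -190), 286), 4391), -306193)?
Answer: -306266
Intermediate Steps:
Add(Add(Add(Mul(25, -190), 286), 4391), -306193) = Add(Add(Add(-4750, 286), 4391), -306193) = Add(Add(-4464, 4391), -306193) = Add(-73, -306193) = -306266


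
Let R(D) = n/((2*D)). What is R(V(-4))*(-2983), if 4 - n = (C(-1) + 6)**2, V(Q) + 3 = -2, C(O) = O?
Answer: -62643/10 ≈ -6264.3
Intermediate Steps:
V(Q) = -5 (V(Q) = -3 - 2 = -5)
n = -21 (n = 4 - (-1 + 6)**2 = 4 - 1*5**2 = 4 - 1*25 = 4 - 25 = -21)
R(D) = -21/(2*D) (R(D) = -21*1/(2*D) = -21/(2*D))
R(V(-4))*(-2983) = -21/2/(-5)*(-2983) = -21/2*(-1/5)*(-2983) = (21/10)*(-2983) = -62643/10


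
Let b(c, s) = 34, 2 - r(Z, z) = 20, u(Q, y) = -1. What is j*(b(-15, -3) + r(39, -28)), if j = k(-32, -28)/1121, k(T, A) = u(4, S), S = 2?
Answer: -16/1121 ≈ -0.014273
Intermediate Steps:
k(T, A) = -1
j = -1/1121 ≈ -0.00089206
r(Z, z) = -18 (r(Z, z) = 2 - 1*20 = 2 - 20 = -18)
j*(b(-15, -3) + r(39, -28)) = -(34 - 18)/1121 = -1/1121*16 = -16/1121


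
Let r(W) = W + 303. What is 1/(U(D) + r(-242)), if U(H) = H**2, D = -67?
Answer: 1/4550 ≈ 0.00021978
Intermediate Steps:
r(W) = 303 + W
1/(U(D) + r(-242)) = 1/((-67)**2 + (303 - 242)) = 1/(4489 + 61) = 1/4550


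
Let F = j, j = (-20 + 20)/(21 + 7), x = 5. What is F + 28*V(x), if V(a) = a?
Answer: 140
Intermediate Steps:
j = 0 (j = 0/28 = 0*(1/28) = 0)
F = 0
F + 28*V(x) = 0 + 28*5 = 0 + 140 = 140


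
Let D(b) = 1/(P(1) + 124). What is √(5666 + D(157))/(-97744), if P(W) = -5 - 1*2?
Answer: -√8617999/3812016 ≈ -0.00077010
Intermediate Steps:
P(W) = -7 (P(W) = -5 - 2 = -7)
D(b) = 1/117 (D(b) = 1/(-7 + 124) = 1/117)
√(5666 + D(157))/(-97744) = √(5666 + 1/117)/(-97744) = √(662923/117)*(-1/97744) = (√8617999/39)*(-1/97744) = -√8617999/3812016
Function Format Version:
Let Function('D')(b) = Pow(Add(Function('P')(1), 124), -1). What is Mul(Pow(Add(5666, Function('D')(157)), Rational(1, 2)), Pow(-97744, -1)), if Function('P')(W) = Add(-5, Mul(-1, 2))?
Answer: Mul(Rational(-1, 3812016), Pow(8617999, Rational(1, 2))) ≈ -0.00077010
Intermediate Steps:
Function('P')(W) = -7 (Function('P')(W) = Add(-5, -2) = -7)
Function('D')(b) = Rational(1, 117) (Function('D')(b) = Pow(Add(-7, 124), -1) = Pow(117, -1) = Rational(1, 117))
Mul(Pow(Add(5666, Function('D')(157)), Rational(1, 2)), Pow(-97744, -1)) = Mul(Pow(Add(5666, Rational(1, 117)), Rational(1, 2)), Pow(-97744, -1)) = Mul(Pow(Rational(662923, 117), Rational(1, 2)), Rational(-1, 97744)) = Mul(Mul(Rational(1, 39), Pow(8617999, Rational(1, 2))), Rational(-1, 97744)) = Mul(Rational(-1, 3812016), Pow(8617999, Rational(1, 2)))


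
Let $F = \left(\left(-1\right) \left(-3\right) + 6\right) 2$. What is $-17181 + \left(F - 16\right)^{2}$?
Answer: $-17177$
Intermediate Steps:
$F = 18$ ($F = \left(3 + 6\right) 2 = 9 \cdot 2 = 18$)
$-17181 + \left(F - 16\right)^{2} = -17181 + \left(18 - 16\right)^{2} = -17181 + 2^{2} = -17181 + 4 = -17177$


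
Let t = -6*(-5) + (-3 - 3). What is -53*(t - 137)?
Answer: 5989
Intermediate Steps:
t = 24 (t = 30 - 6 = 24)
-53*(t - 137) = -53*(24 - 137) = -53*(-113) = 5989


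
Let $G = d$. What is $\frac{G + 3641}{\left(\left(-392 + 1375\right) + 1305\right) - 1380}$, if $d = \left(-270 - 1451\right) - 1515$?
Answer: $\frac{405}{908} \approx 0.44604$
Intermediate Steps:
$d = -3236$ ($d = -1721 - 1515 = -3236$)
$G = -3236$
$\frac{G + 3641}{\left(\left(-392 + 1375\right) + 1305\right) - 1380} = \frac{-3236 + 3641}{\left(\left(-392 + 1375\right) + 1305\right) - 1380} = \frac{405}{\left(983 + 1305\right) - 1380} = \frac{405}{2288 - 1380} = \frac{405}{908}$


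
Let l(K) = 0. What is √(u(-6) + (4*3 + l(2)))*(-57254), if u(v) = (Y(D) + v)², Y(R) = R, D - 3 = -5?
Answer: -114508*√19 ≈ -4.9913e+5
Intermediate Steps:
D = -2 (D = 3 - 5 = -2)
u(v) = (-2 + v)²
√(u(-6) + (4*3 + l(2)))*(-57254) = √((-2 - 6)² + (4*3 + 0))*(-57254) = √((-8)² + (12 + 0))*(-57254) = √(64 + 12)*(-57254) = √76*(-57254) = (2*√19)*(-57254) = -114508*√19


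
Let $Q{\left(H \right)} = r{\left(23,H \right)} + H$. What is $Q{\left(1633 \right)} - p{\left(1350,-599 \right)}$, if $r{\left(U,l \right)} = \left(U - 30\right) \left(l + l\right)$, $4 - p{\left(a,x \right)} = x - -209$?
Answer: $-21623$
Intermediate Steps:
$p{\left(a,x \right)} = -205 - x$ ($p{\left(a,x \right)} = 4 - \left(x - -209\right) = 4 - \left(x + 209\right) = 4 - \left(209 + x\right) = -205 - x$)
$r{\left(U,l \right)} = 2 l \left(-30 + U\right)$ ($r{\left(U,l \right)} = \left(-30 + U\right) 2 l = 2 l \left(-30 + U\right)$)
$Q{\left(H \right)} = - 13 H$ ($Q{\left(H \right)} = 2 H \left(-30 + 23\right) + H = 2 H \left(-7\right) + H = - 14 H + H = - 13 H$)
$Q{\left(1633 \right)} - p{\left(1350,-599 \right)} = \left(-13\right) 1633 - \left(-205 - -599\right) = -21229 - \left(-205 + 599\right) = -21229 - 394 = -21623$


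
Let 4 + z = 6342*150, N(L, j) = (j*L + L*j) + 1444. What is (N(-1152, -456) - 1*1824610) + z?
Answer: 178754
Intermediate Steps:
N(L, j) = 1444 + 2*L*j (N(L, j) = (L*j + L*j) + 1444 = 2*L*j + 1444 = 1444 + 2*L*j)
z = 951296 (z = -4 + 6342*150 = -4 + 951300 = 951296)
(N(-1152, -456) - 1*1824610) + z = ((1444 + 2*(-1152)*(-456)) - 1*1824610) + 951296 = ((1444 + 1050624) - 1824610) + 951296 = (1052068 - 1824610) + 951296 = -772542 + 951296 = 178754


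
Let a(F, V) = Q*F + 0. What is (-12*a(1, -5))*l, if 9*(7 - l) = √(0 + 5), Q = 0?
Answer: 0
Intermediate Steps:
l = 7 - √5/9 (l = 7 - √(0 + 5)/9 = 7 - √5/9 ≈ 6.7515)
a(F, V) = 0 (a(F, V) = 0*F + 0 = 0 + 0 = 0)
(-12*a(1, -5))*l = (-12*0)*(7 - √5/9) = 0*(7 - √5/9) = 0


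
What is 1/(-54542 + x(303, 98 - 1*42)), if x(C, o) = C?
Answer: -1/54239 ≈ -1.8437e-5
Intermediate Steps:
1/(-54542 + x(303, 98 - 1*42)) = 1/(-54542 + 303) = 1/(-54239) = -1/54239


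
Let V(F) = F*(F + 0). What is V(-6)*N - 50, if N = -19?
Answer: -734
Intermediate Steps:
V(F) = F² (V(F) = F*F = F²)
V(-6)*N - 50 = (-6)²*(-19) - 50 = 36*(-19) - 50 = -684 - 50 = -734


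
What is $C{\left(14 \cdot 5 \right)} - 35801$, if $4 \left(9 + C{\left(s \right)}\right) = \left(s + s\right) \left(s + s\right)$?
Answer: $-30910$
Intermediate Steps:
$C{\left(s \right)} = -9 + s^{2}$ ($C{\left(s \right)} = -9 + \frac{\left(s + s\right) \left(s + s\right)}{4} = -9 + \frac{2 s 2 s}{4} = -9 + \frac{4 s^{2}}{4} = -9 + s^{2}$)
$C{\left(14 \cdot 5 \right)} - 35801 = \left(-9 + \left(14 \cdot 5\right)^{2}\right) - 35801 = \left(-9 + 70^{2}\right) - 35801 = \left(-9 + 4900\right) - 35801 = 4891 - 35801 = -30910$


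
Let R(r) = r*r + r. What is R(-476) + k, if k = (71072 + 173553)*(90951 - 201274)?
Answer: -26987537775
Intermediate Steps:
k = -26987763875 (k = 244625*(-110323) = -26987763875)
R(r) = r + r² (R(r) = r² + r = r + r²)
R(-476) + k = -476*(1 - 476) - 26987763875 = -476*(-475) - 26987763875 = 226100 - 26987763875 = -26987537775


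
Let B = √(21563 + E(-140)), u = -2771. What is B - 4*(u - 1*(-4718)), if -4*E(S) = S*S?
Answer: -7788 + √16663 ≈ -7658.9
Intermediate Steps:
E(S) = -S²/4 (E(S) = -S*S/4 = -S²/4)
B = √16663 (B = √(21563 - ¼*(-140)²) = √(21563 - ¼*19600) = √(21563 - 4900) = √16663 ≈ 129.09)
B - 4*(u - 1*(-4718)) = √16663 - 4*(-2771 - 1*(-4718)) = √16663 - 4*(-2771 + 4718) = √16663 - 4*1947 = √16663 - 1*7788 = √16663 - 7788 = -7788 + √16663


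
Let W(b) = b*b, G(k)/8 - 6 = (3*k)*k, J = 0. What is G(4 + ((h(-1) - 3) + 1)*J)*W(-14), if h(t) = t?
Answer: 84672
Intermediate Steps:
G(k) = 48 + 24*k**2 (G(k) = 48 + 8*((3*k)*k) = 48 + 8*(3*k**2) = 48 + 24*k**2)
W(b) = b**2
G(4 + ((h(-1) - 3) + 1)*J)*W(-14) = (48 + 24*(4 + ((-1 - 3) + 1)*0)**2)*(-14)**2 = (48 + 24*(4 + (-4 + 1)*0)**2)*196 = (48 + 24*(4 - 3*0)**2)*196 = (48 + 24*(4 + 0)**2)*196 = (48 + 24*4**2)*196 = (48 + 24*16)*196 = (48 + 384)*196 = 432*196 = 84672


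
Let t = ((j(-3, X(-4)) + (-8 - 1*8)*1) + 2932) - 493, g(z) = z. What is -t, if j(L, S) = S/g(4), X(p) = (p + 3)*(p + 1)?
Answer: -9695/4 ≈ -2423.8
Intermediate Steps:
X(p) = (1 + p)*(3 + p) (X(p) = (3 + p)*(1 + p) = (1 + p)*(3 + p))
j(L, S) = S/4
t = 9695/4 (t = (((3 + (-4)² + 4*(-4))/4 + (-8 - 1*8)*1) + 2932) - 493 = (((3 + 16 - 16)/4 + (-8 - 8)*1) + 2932) - 493 = (((¼)*3 - 16*1) + 2932) - 493 = ((¾ - 16) + 2932) - 493 = (-61/4 + 2932) - 493 = 11667/4 - 493 = 9695/4 ≈ 2423.8)
-t = -1*9695/4 = -9695/4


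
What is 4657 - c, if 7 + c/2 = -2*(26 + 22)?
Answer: 4863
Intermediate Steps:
c = -206 (c = -14 + 2*(-2*(26 + 22)) = -14 + 2*(-2*48) = -14 + 2*(-96) = -14 - 192 = -206)
4657 - c = 4657 - 1*(-206) = 4657 + 206 = 4863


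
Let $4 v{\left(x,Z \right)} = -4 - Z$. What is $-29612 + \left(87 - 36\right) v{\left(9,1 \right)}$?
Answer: $- \frac{118703}{4} \approx -29676.0$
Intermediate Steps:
$v{\left(x,Z \right)} = -1 - \frac{Z}{4}$ ($v{\left(x,Z \right)} = \frac{-4 - Z}{4} = -1 - \frac{Z}{4}$)
$-29612 + \left(87 - 36\right) v{\left(9,1 \right)} = -29612 + \left(87 - 36\right) \left(-1 - \frac{1}{4}\right) = -29612 + 51 \left(-1 - \frac{1}{4}\right) = -29612 + 51 \left(- \frac{5}{4}\right) = -29612 - \frac{255}{4} = - \frac{118703}{4}$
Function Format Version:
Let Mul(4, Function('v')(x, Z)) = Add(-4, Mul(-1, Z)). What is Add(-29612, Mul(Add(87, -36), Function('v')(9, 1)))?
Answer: Rational(-118703, 4) ≈ -29676.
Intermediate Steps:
Function('v')(x, Z) = Add(-1, Mul(Rational(-1, 4), Z)) (Function('v')(x, Z) = Mul(Rational(1, 4), Add(-4, Mul(-1, Z))) = Add(-1, Mul(Rational(-1, 4), Z)))
Add(-29612, Mul(Add(87, -36), Function('v')(9, 1))) = Add(-29612, Mul(Add(87, -36), Add(-1, Mul(Rational(-1, 4), 1)))) = Add(-29612, Mul(51, Add(-1, Rational(-1, 4)))) = Add(-29612, Mul(51, Rational(-5, 4))) = Add(-29612, Rational(-255, 4)) = Rational(-118703, 4)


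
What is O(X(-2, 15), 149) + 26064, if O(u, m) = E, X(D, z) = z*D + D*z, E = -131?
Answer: 25933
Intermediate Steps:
X(D, z) = 2*D*z (X(D, z) = D*z + D*z = 2*D*z)
O(u, m) = -131
O(X(-2, 15), 149) + 26064 = -131 + 26064 = 25933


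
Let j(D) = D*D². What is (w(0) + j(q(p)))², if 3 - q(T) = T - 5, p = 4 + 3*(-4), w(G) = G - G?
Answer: 16777216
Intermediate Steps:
w(G) = 0
p = -8 (p = 4 - 12 = -8)
q(T) = 8 - T (q(T) = 3 - (T - 5) = 3 - (-5 + T) = 3 + (5 - T) = 8 - T)
j(D) = D³
(w(0) + j(q(p)))² = (0 + (8 - 1*(-8))³)² = (0 + (8 + 8)³)² = (0 + 16³)² = (0 + 4096)² = 4096² = 16777216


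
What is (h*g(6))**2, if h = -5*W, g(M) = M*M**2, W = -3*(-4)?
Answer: 167961600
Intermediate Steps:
W = 12
g(M) = M**3
h = -60 (h = -5*12 = -60)
(h*g(6))**2 = (-60*6**3)**2 = (-60*216)**2 = (-12960)**2 = 167961600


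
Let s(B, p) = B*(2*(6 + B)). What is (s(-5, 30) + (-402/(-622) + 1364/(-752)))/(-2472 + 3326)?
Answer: -652943/49931672 ≈ -0.013077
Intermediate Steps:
s(B, p) = B*(12 + 2*B)
(s(-5, 30) + (-402/(-622) + 1364/(-752)))/(-2472 + 3326) = (2*(-5)*(6 - 5) + (-402/(-622) + 1364/(-752)))/(-2472 + 3326) = (2*(-5)*1 + (-402*(-1/622) + 1364*(-1/752)))/854 = (-10 + (201/311 - 341/188))*(1/854) = (-10 - 68263/58468)*(1/854) = -652943/58468*1/854 = -652943/49931672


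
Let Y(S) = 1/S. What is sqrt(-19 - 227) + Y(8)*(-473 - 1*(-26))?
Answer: -447/8 + I*sqrt(246) ≈ -55.875 + 15.684*I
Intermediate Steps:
sqrt(-19 - 227) + Y(8)*(-473 - 1*(-26)) = sqrt(-19 - 227) + (-473 - 1*(-26))/8 = sqrt(-246) + (-473 + 26)/8 = I*sqrt(246) + (1/8)*(-447) = I*sqrt(246) - 447/8 = -447/8 + I*sqrt(246)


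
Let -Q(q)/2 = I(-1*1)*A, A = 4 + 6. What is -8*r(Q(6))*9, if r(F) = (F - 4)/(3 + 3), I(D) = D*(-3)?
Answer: 768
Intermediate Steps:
I(D) = -3*D
A = 10
Q(q) = -60 (Q(q) = -2*(-(-3))*10 = -2*(-3*(-1))*10 = -6*10 = -2*30 = -60)
r(F) = -2/3 + F/6 (r(F) = (-4 + F)/6 = (-4 + F)*(1/6) = -2/3 + F/6)
-8*r(Q(6))*9 = -8*(-2/3 + (1/6)*(-60))*9 = -8*(-2/3 - 10)*9 = -8*(-32/3)*9 = (256/3)*9 = 768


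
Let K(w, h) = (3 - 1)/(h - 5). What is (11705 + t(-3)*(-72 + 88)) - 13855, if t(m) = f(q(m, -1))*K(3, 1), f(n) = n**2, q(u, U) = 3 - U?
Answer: -2278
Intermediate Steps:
K(w, h) = 2/(-5 + h)
t(m) = -8 (t(m) = (3 - 1*(-1))**2*(2/(-5 + 1)) = (3 + 1)**2*(2/(-4)) = 4**2*(2*(-1/4)) = 16*(-1/2) = -8)
(11705 + t(-3)*(-72 + 88)) - 13855 = (11705 - 8*(-72 + 88)) - 13855 = (11705 - 8*16) - 13855 = (11705 - 128) - 13855 = 11577 - 13855 = -2278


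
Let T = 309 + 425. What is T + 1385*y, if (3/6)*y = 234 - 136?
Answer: 272194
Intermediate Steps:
y = 196 (y = 2*(234 - 136) = 2*98 = 196)
T = 734
T + 1385*y = 734 + 1385*196 = 734 + 271460 = 272194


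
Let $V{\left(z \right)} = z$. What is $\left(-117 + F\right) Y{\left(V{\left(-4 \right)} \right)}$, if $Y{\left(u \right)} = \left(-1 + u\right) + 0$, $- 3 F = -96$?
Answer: $425$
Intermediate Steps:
$F = 32$ ($F = \left(- \frac{1}{3}\right) \left(-96\right) = 32$)
$Y{\left(u \right)} = -1 + u$
$\left(-117 + F\right) Y{\left(V{\left(-4 \right)} \right)} = \left(-117 + 32\right) \left(-1 - 4\right) = \left(-85\right) \left(-5\right) = 425$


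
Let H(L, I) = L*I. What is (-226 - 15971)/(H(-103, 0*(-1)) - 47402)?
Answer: 16197/47402 ≈ 0.34169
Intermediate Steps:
H(L, I) = I*L
(-226 - 15971)/(H(-103, 0*(-1)) - 47402) = (-226 - 15971)/((0*(-1))*(-103) - 47402) = -16197/(0*(-103) - 47402) = -16197/(0 - 47402) = -16197/(-47402) = -16197*(-1/47402) = 16197/47402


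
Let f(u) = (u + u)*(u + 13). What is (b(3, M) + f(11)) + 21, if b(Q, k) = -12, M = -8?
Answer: 537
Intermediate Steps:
f(u) = 2*u*(13 + u) (f(u) = (2*u)*(13 + u) = 2*u*(13 + u))
(b(3, M) + f(11)) + 21 = (-12 + 2*11*(13 + 11)) + 21 = (-12 + 2*11*24) + 21 = (-12 + 528) + 21 = 516 + 21 = 537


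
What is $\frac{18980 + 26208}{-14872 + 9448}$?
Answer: $- \frac{11297}{1356} \approx -8.3311$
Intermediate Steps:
$\frac{18980 + 26208}{-14872 + 9448} = \frac{45188}{-5424} = 45188 \left(- \frac{1}{5424}\right) = - \frac{11297}{1356}$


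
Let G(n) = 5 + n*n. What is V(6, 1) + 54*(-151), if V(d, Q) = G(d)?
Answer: -8113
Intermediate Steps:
G(n) = 5 + n**2
V(d, Q) = 5 + d**2
V(6, 1) + 54*(-151) = (5 + 6**2) + 54*(-151) = (5 + 36) - 8154 = 41 - 8154 = -8113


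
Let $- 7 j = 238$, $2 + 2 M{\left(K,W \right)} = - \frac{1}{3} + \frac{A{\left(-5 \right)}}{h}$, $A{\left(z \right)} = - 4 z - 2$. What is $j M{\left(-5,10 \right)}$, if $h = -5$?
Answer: $\frac{1513}{15} \approx 100.87$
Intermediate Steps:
$A{\left(z \right)} = -2 - 4 z$
$M{\left(K,W \right)} = - \frac{89}{30}$ ($M{\left(K,W \right)} = -1 + \frac{- \frac{1}{3} + \frac{-2 - -20}{-5}}{2} = -1 + \frac{\left(-1\right) \frac{1}{3} + \left(-2 + 20\right) \left(- \frac{1}{5}\right)}{2} = -1 + \frac{- \frac{1}{3} + 18 \left(- \frac{1}{5}\right)}{2} = -1 + \frac{- \frac{1}{3} - \frac{18}{5}}{2} = -1 + \frac{1}{2} \left(- \frac{59}{15}\right) = -1 - \frac{59}{30} = - \frac{89}{30}$)
$j = -34$ ($j = \left(- \frac{1}{7}\right) 238 = -34$)
$j M{\left(-5,10 \right)} = \left(-34\right) \left(- \frac{89}{30}\right) = \frac{1513}{15}$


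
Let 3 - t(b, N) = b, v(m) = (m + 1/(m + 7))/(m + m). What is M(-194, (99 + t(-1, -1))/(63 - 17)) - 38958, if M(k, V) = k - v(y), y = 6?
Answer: -6107791/156 ≈ -39153.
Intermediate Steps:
v(m) = (m + 1/(7 + m))/(2*m) (v(m) = (m + 1/(7 + m))/((2*m)) = (m + 1/(7 + m))*(1/(2*m)) = (m + 1/(7 + m))/(2*m))
t(b, N) = 3 - b
M(k, V) = -79/156 + k (M(k, V) = k - (1 + 6² + 7*6)/(2*6*(7 + 6)) = k - (1 + 36 + 42)/(2*6*13) = k - 79/(2*6*13) = k - 1*79/156 = k - 79/156 = -79/156 + k)
M(-194, (99 + t(-1, -1))/(63 - 17)) - 38958 = (-79/156 - 194) - 38958 = -30343/156 - 38958 = -6107791/156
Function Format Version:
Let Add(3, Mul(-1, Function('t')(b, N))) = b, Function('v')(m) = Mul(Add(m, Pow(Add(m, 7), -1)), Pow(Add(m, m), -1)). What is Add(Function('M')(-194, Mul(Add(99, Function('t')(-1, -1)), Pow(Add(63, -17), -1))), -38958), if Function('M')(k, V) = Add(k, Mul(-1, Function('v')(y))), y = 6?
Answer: Rational(-6107791, 156) ≈ -39153.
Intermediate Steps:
Function('v')(m) = Mul(Rational(1, 2), Pow(m, -1), Add(m, Pow(Add(7, m), -1))) (Function('v')(m) = Mul(Add(m, Pow(Add(7, m), -1)), Pow(Mul(2, m), -1)) = Mul(Add(m, Pow(Add(7, m), -1)), Mul(Rational(1, 2), Pow(m, -1))) = Mul(Rational(1, 2), Pow(m, -1), Add(m, Pow(Add(7, m), -1))))
Function('t')(b, N) = Add(3, Mul(-1, b))
Function('M')(k, V) = Add(Rational(-79, 156), k) (Function('M')(k, V) = Add(k, Mul(-1, Mul(Rational(1, 2), Pow(6, -1), Pow(Add(7, 6), -1), Add(1, Pow(6, 2), Mul(7, 6))))) = Add(k, Mul(-1, Mul(Rational(1, 2), Rational(1, 6), Pow(13, -1), Add(1, 36, 42)))) = Add(k, Mul(-1, Mul(Rational(1, 2), Rational(1, 6), Rational(1, 13), 79))) = Add(k, Mul(-1, Rational(79, 156))) = Add(k, Rational(-79, 156)) = Add(Rational(-79, 156), k))
Add(Function('M')(-194, Mul(Add(99, Function('t')(-1, -1)), Pow(Add(63, -17), -1))), -38958) = Add(Add(Rational(-79, 156), -194), -38958) = Add(Rational(-30343, 156), -38958) = Rational(-6107791, 156)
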